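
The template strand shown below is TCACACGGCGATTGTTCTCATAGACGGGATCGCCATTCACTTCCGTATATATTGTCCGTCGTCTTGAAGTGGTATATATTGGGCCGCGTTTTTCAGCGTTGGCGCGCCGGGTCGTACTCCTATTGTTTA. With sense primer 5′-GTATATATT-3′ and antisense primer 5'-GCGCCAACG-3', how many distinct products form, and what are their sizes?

The forward primer GTATATATT matches the top strand at positions 45–53, 72–80.
The reverse primer's reverse complement is CGTTGGCGC, matching at positions 97–105.
Each forward site pairs with the reverse site to give a product ending at position 105: sizes 61, 34 bp.

Two products: 61 bp, 34 bp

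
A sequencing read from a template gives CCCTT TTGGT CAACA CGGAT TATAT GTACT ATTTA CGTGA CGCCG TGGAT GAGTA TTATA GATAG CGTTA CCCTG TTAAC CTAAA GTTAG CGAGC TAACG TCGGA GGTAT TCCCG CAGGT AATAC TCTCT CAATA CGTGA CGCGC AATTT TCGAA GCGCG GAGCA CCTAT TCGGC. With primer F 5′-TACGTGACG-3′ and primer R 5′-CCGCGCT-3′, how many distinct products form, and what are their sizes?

The forward primer TACGTGACG matches the top strand at positions 34–42, 134–142.
The reverse primer's reverse complement is AGCGCGG, matching at positions 155–161.
Each forward site pairs with the reverse site to give a product ending at position 161: sizes 128, 28 bp.

Two products: 128 bp, 28 bp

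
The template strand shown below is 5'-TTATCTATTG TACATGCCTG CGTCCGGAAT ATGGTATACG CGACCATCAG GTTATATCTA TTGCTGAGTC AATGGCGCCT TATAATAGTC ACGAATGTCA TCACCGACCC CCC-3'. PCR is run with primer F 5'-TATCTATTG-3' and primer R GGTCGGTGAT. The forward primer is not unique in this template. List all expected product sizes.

The forward primer TATCTATTG matches the top strand at positions 2–10, 55–63.
The reverse primer's reverse complement is ATCACCGACC, matching at positions 100–109.
Each forward site pairs with the reverse site to give a product ending at position 109: sizes 108, 55 bp.

108 bp, 55 bp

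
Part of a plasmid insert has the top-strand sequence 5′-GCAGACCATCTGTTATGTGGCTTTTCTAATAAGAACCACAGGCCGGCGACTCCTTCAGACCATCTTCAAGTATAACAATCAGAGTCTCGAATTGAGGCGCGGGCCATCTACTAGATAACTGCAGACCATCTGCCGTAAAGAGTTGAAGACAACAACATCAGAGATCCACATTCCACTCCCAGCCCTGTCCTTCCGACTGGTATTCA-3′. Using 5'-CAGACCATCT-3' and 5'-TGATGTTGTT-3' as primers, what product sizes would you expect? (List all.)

159 bp, 105 bp, 39 bp

The forward primer CAGACCATCT matches the top strand at positions 2–11, 56–65, 122–131.
The reverse primer's reverse complement is AACAACATCA, matching at positions 151–160.
Each forward site pairs with the reverse site to give a product ending at position 160: sizes 159, 105, 39 bp.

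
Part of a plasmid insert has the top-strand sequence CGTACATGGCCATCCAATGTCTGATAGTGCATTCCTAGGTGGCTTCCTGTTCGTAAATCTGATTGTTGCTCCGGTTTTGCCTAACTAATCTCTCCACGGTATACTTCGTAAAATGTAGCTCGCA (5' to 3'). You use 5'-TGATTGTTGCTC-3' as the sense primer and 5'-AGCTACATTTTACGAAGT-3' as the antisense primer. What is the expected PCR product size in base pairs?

61 bp

The forward primer matches the template at positions 60–71.
The reverse primer's reverse complement is ACTTCGTAAAATGTAGCT, which matches the template at positions 103–120.
Product length = (reverse-primer end) − (forward-primer start) + 1 = 120 − 60 + 1 = 61 bp.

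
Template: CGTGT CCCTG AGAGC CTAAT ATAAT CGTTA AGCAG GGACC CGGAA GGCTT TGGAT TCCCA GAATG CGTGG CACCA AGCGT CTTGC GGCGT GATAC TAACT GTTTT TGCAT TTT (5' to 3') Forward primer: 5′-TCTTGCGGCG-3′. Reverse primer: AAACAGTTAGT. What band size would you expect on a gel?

25 bp

Forward primer TCTTGCGGCG is found on the top strand at positions 80–89.
The reverse primer's reverse complement is ACTAACTGTTT, which matches the template at positions 94–104.
Amplicon spans positions 80–104: 25 bp.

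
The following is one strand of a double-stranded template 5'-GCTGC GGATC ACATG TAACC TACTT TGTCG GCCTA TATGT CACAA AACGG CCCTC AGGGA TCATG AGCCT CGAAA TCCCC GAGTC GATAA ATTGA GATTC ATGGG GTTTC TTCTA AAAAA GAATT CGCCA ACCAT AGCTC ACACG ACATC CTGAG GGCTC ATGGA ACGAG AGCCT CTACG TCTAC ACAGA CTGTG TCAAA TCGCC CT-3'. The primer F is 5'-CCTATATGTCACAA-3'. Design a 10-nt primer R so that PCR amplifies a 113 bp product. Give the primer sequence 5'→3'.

5'-GTGTGAGCTA-3'

The forward primer binds at positions 32–45, so a 113 bp product ends at position 32 + 113 − 1 = 144.
The reverse primer anneals to the top strand over positions 135–144, i.e. to TAGCTCACAC.
Its sequence written 5'→3' is the reverse complement: GTGTGAGCTA.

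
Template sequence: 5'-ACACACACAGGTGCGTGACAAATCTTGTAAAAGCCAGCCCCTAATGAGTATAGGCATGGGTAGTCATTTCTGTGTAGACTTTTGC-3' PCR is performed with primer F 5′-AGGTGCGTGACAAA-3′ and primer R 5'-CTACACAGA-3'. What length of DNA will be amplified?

Forward primer AGGTGCGTGACAAA is found on the top strand at positions 9–22.
Taking the reverse complement of CTACACAGA gives TCTGTGTAG, found at positions 69–77 on the template; the primer anneals here to the top strand with its 3' end pointing upstream.
Product length = (reverse-primer end) − (forward-primer start) + 1 = 77 − 9 + 1 = 69 bp.

69 bp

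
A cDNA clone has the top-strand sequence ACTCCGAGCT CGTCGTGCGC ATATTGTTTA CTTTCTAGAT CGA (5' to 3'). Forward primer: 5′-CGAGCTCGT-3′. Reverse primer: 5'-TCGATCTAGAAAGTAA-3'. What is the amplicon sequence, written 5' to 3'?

Forward primer CGAGCTCGT is found on the top strand at positions 5–13.
The reverse primer's reverse complement is TTACTTTCTAGATCGA, which matches the template at positions 28–43.
The product is the template from position 5 through 43 (39 bp).

5'-CGAGCTCGTCGTGCGCATATTGTTTACTTTCTAGATCGA-3'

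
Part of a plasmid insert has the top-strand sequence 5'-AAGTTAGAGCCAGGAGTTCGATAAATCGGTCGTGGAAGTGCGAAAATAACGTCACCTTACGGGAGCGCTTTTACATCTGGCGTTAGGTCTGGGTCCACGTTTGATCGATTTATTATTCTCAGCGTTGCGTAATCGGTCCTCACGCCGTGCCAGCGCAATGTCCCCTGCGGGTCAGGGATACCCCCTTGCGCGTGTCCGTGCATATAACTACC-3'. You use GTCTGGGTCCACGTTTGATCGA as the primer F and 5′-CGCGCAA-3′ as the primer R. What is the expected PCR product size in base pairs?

Scanning the template, GTCTGGGTCCACGTTTGATCGA occurs at positions 87–108; this primer anneals to the bottom strand there with its 3' end pointing downstream.
Taking the reverse complement of CGCGCAA gives TTGCGCG, found at positions 186–192 on the template; the primer anneals here to the top strand with its 3' end pointing upstream.
Amplicon spans positions 87–192: 106 bp.

106 bp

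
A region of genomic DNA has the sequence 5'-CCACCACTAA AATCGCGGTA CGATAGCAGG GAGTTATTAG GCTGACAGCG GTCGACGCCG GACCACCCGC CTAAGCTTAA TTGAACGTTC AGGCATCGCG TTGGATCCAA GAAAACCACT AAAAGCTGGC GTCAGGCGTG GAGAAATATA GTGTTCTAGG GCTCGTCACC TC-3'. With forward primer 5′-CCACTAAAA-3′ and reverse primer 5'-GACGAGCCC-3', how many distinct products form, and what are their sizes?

The forward primer CCACTAAAA matches the top strand at positions 4–12, 116–124.
The reverse primer's reverse complement is GGGCTCGTC, matching at positions 159–167.
Each forward site pairs with the reverse site to give a product ending at position 167: sizes 164, 52 bp.

Two products: 164 bp, 52 bp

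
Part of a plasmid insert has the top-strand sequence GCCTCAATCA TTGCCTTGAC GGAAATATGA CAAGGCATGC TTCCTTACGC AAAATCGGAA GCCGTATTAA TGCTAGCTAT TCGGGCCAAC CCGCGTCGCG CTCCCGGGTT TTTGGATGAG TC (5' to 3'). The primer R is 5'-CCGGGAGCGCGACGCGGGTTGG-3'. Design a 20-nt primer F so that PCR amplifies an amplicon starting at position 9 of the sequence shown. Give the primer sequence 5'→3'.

The reverse primer's reverse complement CCAACCCGCGTCGCGCTCCCGG matches the template at positions 86–107; the product starts at position 9.
The forward primer is identical to the top strand over positions 9–28: CATTGCCTTGACGGAAATAT.

5'-CATTGCCTTGACGGAAATAT-3'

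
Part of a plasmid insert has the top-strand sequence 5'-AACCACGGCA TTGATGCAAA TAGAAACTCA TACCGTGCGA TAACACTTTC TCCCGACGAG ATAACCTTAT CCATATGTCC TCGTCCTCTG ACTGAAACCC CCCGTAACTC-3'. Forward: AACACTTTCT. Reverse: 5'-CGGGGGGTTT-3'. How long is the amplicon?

63 bp

The forward primer matches the template at positions 42–51.
Taking the reverse complement of CGGGGGGTTT gives AAACCCCCCG, found at positions 95–104 on the template; the primer anneals here to the top strand with its 3' end pointing upstream.
Amplicon spans positions 42–104: 63 bp.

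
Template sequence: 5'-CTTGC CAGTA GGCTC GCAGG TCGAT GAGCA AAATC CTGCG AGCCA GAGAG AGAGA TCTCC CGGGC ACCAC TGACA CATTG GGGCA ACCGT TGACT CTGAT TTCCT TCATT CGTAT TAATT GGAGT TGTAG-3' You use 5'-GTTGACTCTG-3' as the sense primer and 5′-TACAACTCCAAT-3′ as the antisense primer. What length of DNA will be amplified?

41 bp

Scanning the template, GTTGACTCTG occurs at positions 89–98; this primer anneals to the bottom strand there with its 3' end pointing downstream.
Reverse complement of the reverse primer: ATTGGAGTTGTA. This occurs on the top strand at positions 118–129.
Amplicon spans positions 89–129: 41 bp.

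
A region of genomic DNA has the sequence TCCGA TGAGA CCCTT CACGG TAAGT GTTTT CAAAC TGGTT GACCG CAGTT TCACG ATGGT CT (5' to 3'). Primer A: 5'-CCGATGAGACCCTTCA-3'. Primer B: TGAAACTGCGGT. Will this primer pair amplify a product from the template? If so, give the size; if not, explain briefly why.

Primer A (CCGATGAGACCCTTCA) matches the top strand at positions 2–17; it acts as a forward primer.
Primer B's reverse complement is ACCGCAGTTTCA, matching the top strand at positions 42–53; it acts as a reverse primer.
The 3' ends face each other across positions 2–53, giving a 52 bp product.

Yes — a 52 bp product.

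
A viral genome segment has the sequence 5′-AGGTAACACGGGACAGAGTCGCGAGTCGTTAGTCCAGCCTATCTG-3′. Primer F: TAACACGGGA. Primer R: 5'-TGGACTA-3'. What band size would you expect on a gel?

33 bp

Forward primer TAACACGGGA is found on the top strand at positions 4–13.
The reverse primer's reverse complement is TAGTCCA, which matches the template at positions 30–36.
Product length = (reverse-primer end) − (forward-primer start) + 1 = 36 − 4 + 1 = 33 bp.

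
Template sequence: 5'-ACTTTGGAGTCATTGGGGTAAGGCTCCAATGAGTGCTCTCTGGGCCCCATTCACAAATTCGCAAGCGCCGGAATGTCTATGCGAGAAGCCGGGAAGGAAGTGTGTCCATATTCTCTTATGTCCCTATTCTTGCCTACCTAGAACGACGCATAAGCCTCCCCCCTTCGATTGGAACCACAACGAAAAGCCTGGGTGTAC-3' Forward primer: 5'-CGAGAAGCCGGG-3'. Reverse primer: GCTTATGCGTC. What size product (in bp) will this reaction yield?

The forward primer matches the template at positions 82–93.
Taking the reverse complement of GCTTATGCGTC gives GACGCATAAGC, found at positions 145–155 on the template; the primer anneals here to the top strand with its 3' end pointing upstream.
Product length = (reverse-primer end) − (forward-primer start) + 1 = 155 − 82 + 1 = 74 bp.

74 bp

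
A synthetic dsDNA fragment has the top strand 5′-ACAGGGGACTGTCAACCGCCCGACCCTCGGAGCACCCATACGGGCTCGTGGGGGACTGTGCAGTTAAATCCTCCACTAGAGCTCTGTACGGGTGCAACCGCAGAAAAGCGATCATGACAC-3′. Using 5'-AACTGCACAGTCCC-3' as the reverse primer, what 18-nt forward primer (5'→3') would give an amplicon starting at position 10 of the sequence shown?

5'-TGTCAACCGCCCGACCCT-3'

The reverse primer's reverse complement GGGACTGTGCAGTT matches the template at positions 52–65; the product starts at position 10.
The forward primer is identical to the top strand over positions 10–27: TGTCAACCGCCCGACCCT.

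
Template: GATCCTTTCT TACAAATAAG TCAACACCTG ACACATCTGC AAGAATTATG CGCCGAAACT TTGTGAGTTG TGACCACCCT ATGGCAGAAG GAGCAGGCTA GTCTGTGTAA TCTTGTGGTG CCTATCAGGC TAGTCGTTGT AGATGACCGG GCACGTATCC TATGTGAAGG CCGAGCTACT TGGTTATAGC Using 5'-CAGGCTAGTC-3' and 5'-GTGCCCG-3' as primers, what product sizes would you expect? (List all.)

The forward primer CAGGCTAGTC matches the top strand at positions 94–103, 126–135.
The reverse primer's reverse complement is CGGGCAC, matching at positions 148–154.
Each forward site pairs with the reverse site to give a product ending at position 154: sizes 61, 29 bp.

61 bp, 29 bp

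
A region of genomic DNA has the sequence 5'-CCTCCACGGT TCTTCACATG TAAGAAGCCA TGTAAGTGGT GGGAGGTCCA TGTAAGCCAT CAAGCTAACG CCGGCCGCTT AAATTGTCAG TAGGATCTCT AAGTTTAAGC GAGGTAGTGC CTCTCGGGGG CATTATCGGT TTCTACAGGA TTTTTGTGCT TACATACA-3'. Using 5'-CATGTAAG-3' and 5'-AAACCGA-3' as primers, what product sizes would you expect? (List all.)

The forward primer CATGTAAG matches the top strand at positions 17–24, 29–36, 49–56.
The reverse primer's reverse complement is TCGGTTT, matching at positions 136–142.
Each forward site pairs with the reverse site to give a product ending at position 142: sizes 126, 114, 94 bp.

126 bp, 114 bp, 94 bp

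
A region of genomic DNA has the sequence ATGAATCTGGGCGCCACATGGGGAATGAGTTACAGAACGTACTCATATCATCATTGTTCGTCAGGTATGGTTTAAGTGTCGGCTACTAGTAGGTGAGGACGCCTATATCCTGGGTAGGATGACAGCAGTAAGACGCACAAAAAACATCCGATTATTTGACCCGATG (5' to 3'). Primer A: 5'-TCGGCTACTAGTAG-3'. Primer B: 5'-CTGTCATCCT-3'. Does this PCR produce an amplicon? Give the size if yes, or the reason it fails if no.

Yes — a 47 bp product.

Primer A (TCGGCTACTAGTAG) matches the top strand at positions 79–92; it acts as a forward primer.
Primer B's reverse complement is AGGATGACAG, matching the top strand at positions 116–125; it acts as a reverse primer.
The 3' ends face each other across positions 79–125, giving a 47 bp product.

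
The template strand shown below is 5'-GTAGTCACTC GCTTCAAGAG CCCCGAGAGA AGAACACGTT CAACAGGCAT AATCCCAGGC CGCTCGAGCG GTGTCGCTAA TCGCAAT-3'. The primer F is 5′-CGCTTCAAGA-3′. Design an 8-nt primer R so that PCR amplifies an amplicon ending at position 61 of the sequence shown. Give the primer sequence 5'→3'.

The forward primer binds at positions 10–19; the product's 3' end on the top strand is position 61.
The reverse primer anneals to the top strand over positions 54–61, i.e. to CCCAGGCC.
Its sequence written 5'→3' is the reverse complement: GGCCTGGG.

5'-GGCCTGGG-3'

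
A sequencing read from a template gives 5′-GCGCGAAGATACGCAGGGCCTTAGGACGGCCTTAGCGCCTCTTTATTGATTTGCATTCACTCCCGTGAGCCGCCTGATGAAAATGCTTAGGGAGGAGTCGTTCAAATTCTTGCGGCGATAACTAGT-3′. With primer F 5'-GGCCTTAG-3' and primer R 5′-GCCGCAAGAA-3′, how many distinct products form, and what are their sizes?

The forward primer GGCCTTAG matches the top strand at positions 17–24, 28–35.
The reverse primer's reverse complement is TTCTTGCGGC, matching at positions 107–116.
Each forward site pairs with the reverse site to give a product ending at position 116: sizes 100, 89 bp.

Two products: 100 bp, 89 bp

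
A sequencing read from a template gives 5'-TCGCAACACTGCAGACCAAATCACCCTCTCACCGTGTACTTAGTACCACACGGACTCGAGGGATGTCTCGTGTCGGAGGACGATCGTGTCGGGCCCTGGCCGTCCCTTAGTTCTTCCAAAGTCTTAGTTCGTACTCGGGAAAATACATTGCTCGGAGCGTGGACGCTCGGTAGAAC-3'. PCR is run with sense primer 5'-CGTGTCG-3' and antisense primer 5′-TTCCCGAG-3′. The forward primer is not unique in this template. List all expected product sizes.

73 bp, 57 bp

The forward primer CGTGTCG matches the top strand at positions 69–75, 85–91.
The reverse primer's reverse complement is CTCGGGAA, matching at positions 134–141.
Each forward site pairs with the reverse site to give a product ending at position 141: sizes 73, 57 bp.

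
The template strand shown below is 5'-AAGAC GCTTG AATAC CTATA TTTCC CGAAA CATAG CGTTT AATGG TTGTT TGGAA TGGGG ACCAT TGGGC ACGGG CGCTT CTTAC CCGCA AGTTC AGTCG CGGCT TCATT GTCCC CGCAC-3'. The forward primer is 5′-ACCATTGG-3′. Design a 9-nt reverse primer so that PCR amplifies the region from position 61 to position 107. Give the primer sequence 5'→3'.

5'-GAAGCCGCG-3'

The product's 3' end on the top strand is position 107.
The reverse primer anneals to the top strand over positions 99–107, i.e. to CGCGGCTTC.
Its sequence written 5'→3' is the reverse complement: GAAGCCGCG.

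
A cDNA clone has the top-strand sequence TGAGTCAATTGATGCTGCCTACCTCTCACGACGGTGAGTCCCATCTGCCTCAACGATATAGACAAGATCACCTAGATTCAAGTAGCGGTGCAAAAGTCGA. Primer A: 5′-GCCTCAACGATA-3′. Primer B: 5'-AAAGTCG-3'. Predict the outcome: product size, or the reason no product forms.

No product — both primers anneal to the same strand and extend in the same direction.

Primer A (GCCTCAACGATA) matches the top strand at positions 47–58 (3' end points downstream).
Primer B (AAAGTCG) also matches the top strand directly, at positions 93–99 — its reverse complement CGACTTT is not present.
Both primers anneal to the bottom strand with 3' ends pointing the same way, so neither can prime synthesis back toward the other.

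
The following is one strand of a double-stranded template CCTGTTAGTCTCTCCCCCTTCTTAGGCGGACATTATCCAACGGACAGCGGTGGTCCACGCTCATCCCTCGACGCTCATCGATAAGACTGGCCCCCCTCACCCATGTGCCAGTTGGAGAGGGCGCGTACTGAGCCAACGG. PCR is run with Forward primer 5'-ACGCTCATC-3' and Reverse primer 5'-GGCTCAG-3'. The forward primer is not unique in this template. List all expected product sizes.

The forward primer ACGCTCATC matches the top strand at positions 57–65, 71–79.
The reverse primer's reverse complement is CTGAGCC, matching at positions 128–134.
Each forward site pairs with the reverse site to give a product ending at position 134: sizes 78, 64 bp.

78 bp, 64 bp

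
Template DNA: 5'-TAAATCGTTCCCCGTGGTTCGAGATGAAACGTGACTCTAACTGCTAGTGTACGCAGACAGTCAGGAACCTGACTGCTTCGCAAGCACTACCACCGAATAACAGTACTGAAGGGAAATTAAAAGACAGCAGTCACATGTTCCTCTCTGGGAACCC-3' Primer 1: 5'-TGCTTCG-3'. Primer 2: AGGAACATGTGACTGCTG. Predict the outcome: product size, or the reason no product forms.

Primer 1 (TGCTTCG) matches the top strand at positions 74–80; it acts as a forward primer.
Primer 2's reverse complement is CAGCAGTCACATGTTCCT, matching the top strand at positions 125–142; it acts as a reverse primer.
The 3' ends face each other across positions 74–142, giving a 69 bp product.

Yes — a 69 bp product.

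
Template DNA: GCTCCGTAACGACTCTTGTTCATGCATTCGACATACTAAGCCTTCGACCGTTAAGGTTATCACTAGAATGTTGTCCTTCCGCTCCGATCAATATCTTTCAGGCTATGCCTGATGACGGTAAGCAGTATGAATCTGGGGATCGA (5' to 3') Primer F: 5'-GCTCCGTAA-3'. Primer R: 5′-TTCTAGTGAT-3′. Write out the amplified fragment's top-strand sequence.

Scanning the template, GCTCCGTAA occurs at positions 1–9; this primer anneals to the bottom strand there with its 3' end pointing downstream.
Taking the reverse complement of TTCTAGTGAT gives ATCACTAGAA, found at positions 59–68 on the template; the primer anneals here to the top strand with its 3' end pointing upstream.
The product is the template from position 1 through 68 (68 bp).

5'-GCTCCGTAACGACTCTTGTTCATGCATTCGACATACTAAGCCTTCGACCGTTAAGGTTATCACTAGAA-3'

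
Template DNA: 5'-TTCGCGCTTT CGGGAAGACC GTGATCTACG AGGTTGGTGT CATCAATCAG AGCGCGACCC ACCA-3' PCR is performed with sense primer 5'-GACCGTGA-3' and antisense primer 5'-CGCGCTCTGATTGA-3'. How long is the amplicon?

Scanning the template, GACCGTGA occurs at positions 17–24; this primer anneals to the bottom strand there with its 3' end pointing downstream.
Taking the reverse complement of CGCGCTCTGATTGA gives TCAATCAGAGCGCG, found at positions 43–56 on the template; the primer anneals here to the top strand with its 3' end pointing upstream.
Product length = (reverse-primer end) − (forward-primer start) + 1 = 56 − 17 + 1 = 40 bp.

40 bp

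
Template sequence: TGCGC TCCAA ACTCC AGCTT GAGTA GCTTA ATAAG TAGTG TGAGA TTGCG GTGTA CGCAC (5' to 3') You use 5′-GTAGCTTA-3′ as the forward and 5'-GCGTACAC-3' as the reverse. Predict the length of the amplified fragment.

Forward primer GTAGCTTA is found on the top strand at positions 23–30.
Reverse complement of the reverse primer: GTGTACGC. This occurs on the top strand at positions 51–58.
Product length = (reverse-primer end) − (forward-primer start) + 1 = 58 − 23 + 1 = 36 bp.

36 bp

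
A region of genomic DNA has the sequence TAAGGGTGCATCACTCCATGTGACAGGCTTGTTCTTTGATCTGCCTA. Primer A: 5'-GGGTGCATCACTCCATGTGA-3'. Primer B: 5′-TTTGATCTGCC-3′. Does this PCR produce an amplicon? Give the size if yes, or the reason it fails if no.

Primer A (GGGTGCATCACTCCATGTGA) matches the top strand at positions 4–23 (3' end points downstream).
Primer B (TTTGATCTGCC) also matches the top strand directly, at positions 35–45 — its reverse complement GGCAGATCAAA is not present.
Both primers anneal to the bottom strand with 3' ends pointing the same way, so neither can prime synthesis back toward the other.

No product — both primers anneal to the same strand and extend in the same direction.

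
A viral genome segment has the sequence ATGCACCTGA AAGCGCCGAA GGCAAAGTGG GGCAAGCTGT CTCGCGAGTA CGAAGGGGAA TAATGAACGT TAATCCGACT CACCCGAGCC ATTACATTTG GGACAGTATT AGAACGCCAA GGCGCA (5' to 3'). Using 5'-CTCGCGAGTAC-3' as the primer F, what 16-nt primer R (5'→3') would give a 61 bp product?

The forward primer binds at positions 41–51, so a 61 bp product ends at position 41 + 61 − 1 = 101.
The reverse primer anneals to the top strand over positions 86–101, i.e. to GAGCCATTACATTTGG.
Its sequence written 5'→3' is the reverse complement: CCAAATGTAATGGCTC.

5'-CCAAATGTAATGGCTC-3'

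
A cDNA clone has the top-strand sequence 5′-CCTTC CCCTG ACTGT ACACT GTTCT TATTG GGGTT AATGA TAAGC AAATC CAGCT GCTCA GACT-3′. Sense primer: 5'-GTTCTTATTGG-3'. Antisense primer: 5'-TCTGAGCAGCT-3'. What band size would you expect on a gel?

42 bp

The forward primer matches the template at positions 21–31.
Taking the reverse complement of TCTGAGCAGCT gives AGCTGCTCAGA, found at positions 52–62 on the template; the primer anneals here to the top strand with its 3' end pointing upstream.
Amplicon spans positions 21–62: 42 bp.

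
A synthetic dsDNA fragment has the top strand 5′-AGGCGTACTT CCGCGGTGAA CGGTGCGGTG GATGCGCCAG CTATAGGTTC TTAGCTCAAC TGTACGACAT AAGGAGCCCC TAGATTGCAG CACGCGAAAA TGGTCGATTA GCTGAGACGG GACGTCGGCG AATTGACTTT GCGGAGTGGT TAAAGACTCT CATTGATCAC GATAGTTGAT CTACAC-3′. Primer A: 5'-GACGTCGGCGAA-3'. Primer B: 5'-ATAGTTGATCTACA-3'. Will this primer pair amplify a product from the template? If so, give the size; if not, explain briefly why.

Primer A (GACGTCGGCGAA) matches the top strand at positions 121–132 (3' end points downstream).
Primer B (ATAGTTGATCTACA) also matches the top strand directly, at positions 172–185 — its reverse complement TGTAGATCAACTAT is not present.
Both primers anneal to the bottom strand with 3' ends pointing the same way, so neither can prime synthesis back toward the other.

No product — both primers anneal to the same strand and extend in the same direction.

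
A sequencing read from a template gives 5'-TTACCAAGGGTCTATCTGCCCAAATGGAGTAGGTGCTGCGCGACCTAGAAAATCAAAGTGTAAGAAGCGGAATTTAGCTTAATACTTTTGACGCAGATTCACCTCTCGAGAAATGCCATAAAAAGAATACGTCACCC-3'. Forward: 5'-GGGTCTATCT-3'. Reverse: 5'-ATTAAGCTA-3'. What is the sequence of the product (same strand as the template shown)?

5'-GGGTCTATCTGCCCAAATGGAGTAGGTGCTGCGCGACCTAGAAAATCAAAGTGTAAGAAGCGGAATTTAGCTTAAT-3'

The forward primer matches the template at positions 8–17.
The reverse primer's reverse complement is TAGCTTAAT, which matches the template at positions 75–83.
The product is the template from position 8 through 83 (76 bp).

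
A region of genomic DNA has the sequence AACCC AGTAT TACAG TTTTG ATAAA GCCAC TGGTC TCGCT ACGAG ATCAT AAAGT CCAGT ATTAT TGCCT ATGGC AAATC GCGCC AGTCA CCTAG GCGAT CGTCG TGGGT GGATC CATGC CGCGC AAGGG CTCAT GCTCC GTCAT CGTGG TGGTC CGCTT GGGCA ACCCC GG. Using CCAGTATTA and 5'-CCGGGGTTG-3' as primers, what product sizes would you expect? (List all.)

169 bp, 117 bp

The forward primer CCAGTATTA matches the top strand at positions 4–12, 56–64.
The reverse primer's reverse complement is CAACCCCGG, matching at positions 164–172.
Each forward site pairs with the reverse site to give a product ending at position 172: sizes 169, 117 bp.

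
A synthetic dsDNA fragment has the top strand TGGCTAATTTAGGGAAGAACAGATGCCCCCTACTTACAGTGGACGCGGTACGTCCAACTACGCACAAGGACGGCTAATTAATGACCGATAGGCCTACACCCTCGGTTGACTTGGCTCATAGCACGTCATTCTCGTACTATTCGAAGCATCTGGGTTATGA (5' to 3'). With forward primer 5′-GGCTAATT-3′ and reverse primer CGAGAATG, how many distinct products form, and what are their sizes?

Two products: 133 bp, 63 bp

The forward primer GGCTAATT matches the top strand at positions 2–9, 72–79.
The reverse primer's reverse complement is CATTCTCG, matching at positions 127–134.
Each forward site pairs with the reverse site to give a product ending at position 134: sizes 133, 63 bp.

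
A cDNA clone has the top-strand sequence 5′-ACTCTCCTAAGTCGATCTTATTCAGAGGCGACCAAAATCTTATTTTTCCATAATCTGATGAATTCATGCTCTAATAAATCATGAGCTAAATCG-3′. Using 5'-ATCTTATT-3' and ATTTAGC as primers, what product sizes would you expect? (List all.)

77 bp, 55 bp

The forward primer ATCTTATT matches the top strand at positions 15–22, 37–44.
The reverse primer's reverse complement is GCTAAAT, matching at positions 85–91.
Each forward site pairs with the reverse site to give a product ending at position 91: sizes 77, 55 bp.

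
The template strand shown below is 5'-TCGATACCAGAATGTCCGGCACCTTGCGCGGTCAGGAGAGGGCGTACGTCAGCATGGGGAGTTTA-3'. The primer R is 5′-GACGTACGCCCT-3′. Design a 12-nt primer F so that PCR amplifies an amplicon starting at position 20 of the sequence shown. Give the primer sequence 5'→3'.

The reverse primer's reverse complement AGGGCGTACGTC matches the template at positions 39–50; the product starts at position 20.
The forward primer is identical to the top strand over positions 20–31: CACCTTGCGCGG.

5'-CACCTTGCGCGG-3'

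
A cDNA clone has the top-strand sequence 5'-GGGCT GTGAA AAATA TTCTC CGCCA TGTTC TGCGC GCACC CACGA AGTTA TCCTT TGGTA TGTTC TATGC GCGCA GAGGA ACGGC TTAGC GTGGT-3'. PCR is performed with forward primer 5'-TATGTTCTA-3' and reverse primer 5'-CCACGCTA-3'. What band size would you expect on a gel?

Forward primer TATGTTCTA is found on the top strand at positions 59–67.
Taking the reverse complement of CCACGCTA gives TAGCGTGG, found at positions 87–94 on the template; the primer anneals here to the top strand with its 3' end pointing upstream.
Amplicon spans positions 59–94: 36 bp.

36 bp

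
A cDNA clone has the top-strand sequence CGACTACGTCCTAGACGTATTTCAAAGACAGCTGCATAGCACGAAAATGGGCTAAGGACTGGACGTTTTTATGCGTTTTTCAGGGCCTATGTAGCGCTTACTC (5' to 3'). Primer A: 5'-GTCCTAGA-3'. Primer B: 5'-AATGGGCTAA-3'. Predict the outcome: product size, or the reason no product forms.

No product — both primers anneal to the same strand and extend in the same direction.

Primer A (GTCCTAGA) matches the top strand at positions 8–15 (3' end points downstream).
Primer B (AATGGGCTAA) also matches the top strand directly, at positions 46–55 — its reverse complement TTAGCCCATT is not present.
Both primers anneal to the bottom strand with 3' ends pointing the same way, so neither can prime synthesis back toward the other.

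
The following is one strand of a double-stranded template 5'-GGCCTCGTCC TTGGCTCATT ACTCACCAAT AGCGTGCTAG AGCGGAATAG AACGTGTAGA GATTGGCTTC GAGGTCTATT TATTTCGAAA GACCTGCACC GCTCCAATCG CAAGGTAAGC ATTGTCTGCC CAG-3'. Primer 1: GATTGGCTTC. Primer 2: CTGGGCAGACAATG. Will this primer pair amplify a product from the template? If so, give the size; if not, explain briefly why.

Primer 1 (GATTGGCTTC) matches the top strand at positions 61–70; it acts as a forward primer.
Primer 2's reverse complement is CATTGTCTGCCCAG, matching the top strand at positions 120–133; it acts as a reverse primer.
The 3' ends face each other across positions 61–133, giving a 73 bp product.

Yes — a 73 bp product.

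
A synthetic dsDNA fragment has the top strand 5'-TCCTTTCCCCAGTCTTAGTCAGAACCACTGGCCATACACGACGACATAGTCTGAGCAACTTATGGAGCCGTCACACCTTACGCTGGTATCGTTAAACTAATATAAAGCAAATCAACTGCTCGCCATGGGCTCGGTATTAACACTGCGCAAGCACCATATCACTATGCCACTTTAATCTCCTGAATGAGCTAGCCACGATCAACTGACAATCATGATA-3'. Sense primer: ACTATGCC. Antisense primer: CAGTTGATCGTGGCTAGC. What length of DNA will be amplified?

The forward primer matches the template at positions 161–168.
Reverse complement of the reverse primer: GCTAGCCACGATCAACTG. This occurs on the top strand at positions 188–205.
The product runs from position 161 to position 205, so its length is 205 − 161 + 1 = 45 bp.

45 bp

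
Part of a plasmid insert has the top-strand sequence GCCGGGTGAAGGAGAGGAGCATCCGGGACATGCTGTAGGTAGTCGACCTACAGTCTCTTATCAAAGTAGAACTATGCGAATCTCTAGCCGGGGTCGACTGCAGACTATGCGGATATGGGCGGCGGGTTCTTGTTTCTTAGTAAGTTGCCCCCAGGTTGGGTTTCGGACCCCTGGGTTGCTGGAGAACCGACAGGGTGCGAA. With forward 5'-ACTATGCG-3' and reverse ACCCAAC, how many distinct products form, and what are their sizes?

Two products: 91 bp, 58 bp

The forward primer ACTATGCG matches the top strand at positions 71–78, 104–111.
The reverse primer's reverse complement is GTTGGGT, matching at positions 155–161.
Each forward site pairs with the reverse site to give a product ending at position 161: sizes 91, 58 bp.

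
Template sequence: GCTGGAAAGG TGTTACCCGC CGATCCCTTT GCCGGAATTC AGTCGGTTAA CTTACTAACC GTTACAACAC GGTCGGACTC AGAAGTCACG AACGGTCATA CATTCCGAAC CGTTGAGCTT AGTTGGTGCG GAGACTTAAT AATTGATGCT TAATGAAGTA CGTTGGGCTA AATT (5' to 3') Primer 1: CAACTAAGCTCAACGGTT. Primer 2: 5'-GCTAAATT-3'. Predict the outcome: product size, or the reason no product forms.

Primer 1 (CAACTAAGCTCAACGGTT) has reverse complement AACCGTTGAGCTTAGTTG, which matches the top strand at positions 108–125; primer 1 anneals to the top strand there with its 3' end pointing upstream toward position 108.
Primer 2 (GCTAAATT) matches the top strand directly at positions 167–174; it anneals to the bottom strand with its 3' end pointing downstream toward position 174.
The 3' ends diverge (primer 1 extends toward position 1, primer 2 toward position 174), so the primers never converge on a shared product.

No product — the primers' 3' ends point away from each other.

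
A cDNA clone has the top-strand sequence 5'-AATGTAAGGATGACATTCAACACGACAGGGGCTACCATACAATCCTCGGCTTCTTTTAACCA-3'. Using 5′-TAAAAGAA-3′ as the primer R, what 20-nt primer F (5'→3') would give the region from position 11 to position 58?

The reverse primer's reverse complement TTCTTTTA matches the template at positions 51–58; the product starts at position 11.
The forward primer is identical to the top strand over positions 11–30: TGACATTCAACACGACAGGG.

5'-TGACATTCAACACGACAGGG-3'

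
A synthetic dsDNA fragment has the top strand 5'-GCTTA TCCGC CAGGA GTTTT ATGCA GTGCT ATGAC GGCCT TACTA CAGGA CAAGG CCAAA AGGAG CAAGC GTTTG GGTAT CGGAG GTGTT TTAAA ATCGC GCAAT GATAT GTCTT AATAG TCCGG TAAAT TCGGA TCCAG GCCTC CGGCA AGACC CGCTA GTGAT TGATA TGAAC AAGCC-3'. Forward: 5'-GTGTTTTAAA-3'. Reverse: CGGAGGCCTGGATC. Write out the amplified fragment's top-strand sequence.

5'-GTGTTTTAAAATCGCGCAATGATATGTCTTAATAGTCCGGTAAATTCGGATCCAGGCCTCCG-3'

The forward primer matches the template at positions 86–95.
Reverse complement of the reverse primer: GATCCAGGCCTCCG. This occurs on the top strand at positions 134–147.
The product is the template from position 86 through 147 (62 bp).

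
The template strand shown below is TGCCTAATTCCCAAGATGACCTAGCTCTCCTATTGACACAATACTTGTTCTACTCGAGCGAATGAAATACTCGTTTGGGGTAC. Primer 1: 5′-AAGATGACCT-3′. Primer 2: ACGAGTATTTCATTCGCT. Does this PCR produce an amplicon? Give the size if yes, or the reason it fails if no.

Yes — a 62 bp product.

Primer 1 (AAGATGACCT) matches the top strand at positions 13–22; it acts as a forward primer.
Primer 2's reverse complement is AGCGAATGAAATACTCGT, matching the top strand at positions 57–74; it acts as a reverse primer.
The 3' ends face each other across positions 13–74, giving a 62 bp product.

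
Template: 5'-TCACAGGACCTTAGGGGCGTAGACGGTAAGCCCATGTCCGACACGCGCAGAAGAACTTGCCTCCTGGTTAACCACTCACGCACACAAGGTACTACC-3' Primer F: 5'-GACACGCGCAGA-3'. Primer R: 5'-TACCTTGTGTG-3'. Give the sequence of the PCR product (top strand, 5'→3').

Forward primer GACACGCGCAGA is found on the top strand at positions 40–51.
Reverse complement of the reverse primer: CACACAAGGTA. This occurs on the top strand at positions 81–91.
The product is the template from position 40 through 91 (52 bp).

5'-GACACGCGCAGAAGAACTTGCCTCCTGGTTAACCACTCACGCACACAAGGTA-3'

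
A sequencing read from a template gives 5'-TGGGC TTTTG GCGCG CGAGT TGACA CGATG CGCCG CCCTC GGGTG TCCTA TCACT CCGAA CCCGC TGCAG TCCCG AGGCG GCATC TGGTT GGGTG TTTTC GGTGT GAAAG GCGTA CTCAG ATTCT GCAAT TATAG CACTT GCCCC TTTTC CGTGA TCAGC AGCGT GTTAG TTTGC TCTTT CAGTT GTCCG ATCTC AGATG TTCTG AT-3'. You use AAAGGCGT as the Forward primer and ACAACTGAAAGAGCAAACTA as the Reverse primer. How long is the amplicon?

Scanning the template, AAAGGCGT occurs at positions 107–114; this primer anneals to the bottom strand there with its 3' end pointing downstream.
The reverse primer's reverse complement is TAGTTTGCTCTTTCAGTTGT, which matches the template at positions 168–187.
Amplicon spans positions 107–187: 81 bp.

81 bp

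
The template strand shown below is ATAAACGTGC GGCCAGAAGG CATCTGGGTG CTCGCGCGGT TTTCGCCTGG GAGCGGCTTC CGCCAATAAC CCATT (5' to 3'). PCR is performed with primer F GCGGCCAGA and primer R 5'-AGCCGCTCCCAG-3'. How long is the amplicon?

50 bp

Scanning the template, GCGGCCAGA occurs at positions 9–17; this primer anneals to the bottom strand there with its 3' end pointing downstream.
The reverse primer's reverse complement is CTGGGAGCGGCT, which matches the template at positions 47–58.
Product length = (reverse-primer end) − (forward-primer start) + 1 = 58 − 9 + 1 = 50 bp.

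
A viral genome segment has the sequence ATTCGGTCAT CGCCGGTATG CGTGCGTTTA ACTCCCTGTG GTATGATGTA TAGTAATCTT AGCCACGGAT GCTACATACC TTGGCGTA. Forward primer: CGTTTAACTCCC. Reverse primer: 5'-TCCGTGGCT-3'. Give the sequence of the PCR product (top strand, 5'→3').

Scanning the template, CGTTTAACTCCC occurs at positions 25–36; this primer anneals to the bottom strand there with its 3' end pointing downstream.
Reverse complement of the reverse primer: AGCCACGGA. This occurs on the top strand at positions 61–69.
The product is the template from position 25 through 69 (45 bp).

5'-CGTTTAACTCCCTGTGGTATGATGTATAGTAATCTTAGCCACGGA-3'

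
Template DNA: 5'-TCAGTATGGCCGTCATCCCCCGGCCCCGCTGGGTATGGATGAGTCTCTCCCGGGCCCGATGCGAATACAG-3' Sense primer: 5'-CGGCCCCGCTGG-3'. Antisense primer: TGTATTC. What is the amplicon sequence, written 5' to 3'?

5'-CGGCCCCGCTGGGTATGGATGAGTCTCTCCCGGGCCCGATGCGAATACA-3'

Forward primer CGGCCCCGCTGG is found on the top strand at positions 21–32.
Taking the reverse complement of TGTATTC gives GAATACA, found at positions 63–69 on the template; the primer anneals here to the top strand with its 3' end pointing upstream.
The product is the template from position 21 through 69 (49 bp).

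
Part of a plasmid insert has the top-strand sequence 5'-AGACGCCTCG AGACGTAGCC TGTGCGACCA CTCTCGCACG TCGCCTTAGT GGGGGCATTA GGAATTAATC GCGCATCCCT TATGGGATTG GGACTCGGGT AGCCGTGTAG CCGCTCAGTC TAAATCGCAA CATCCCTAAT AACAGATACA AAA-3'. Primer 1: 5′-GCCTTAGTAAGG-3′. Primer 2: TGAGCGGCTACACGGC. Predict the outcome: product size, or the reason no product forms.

No product — primer 1 has no binding site in the template.

Primer 1 (GCCTTAGTAAGG) does not match the top strand, and its reverse complement CCTTACTAAGGC does not match either.
With no annealing site for primer 1, no amplification occurs.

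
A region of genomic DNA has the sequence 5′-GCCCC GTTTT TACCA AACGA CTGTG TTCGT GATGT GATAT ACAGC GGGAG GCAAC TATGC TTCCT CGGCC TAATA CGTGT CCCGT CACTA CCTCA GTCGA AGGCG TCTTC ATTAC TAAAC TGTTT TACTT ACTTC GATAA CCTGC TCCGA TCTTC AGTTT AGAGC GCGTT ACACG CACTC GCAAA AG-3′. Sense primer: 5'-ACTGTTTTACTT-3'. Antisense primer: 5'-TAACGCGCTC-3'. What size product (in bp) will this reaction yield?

53 bp

The forward primer matches the template at positions 119–130.
The reverse primer's reverse complement is GAGCGCGTTA, which matches the template at positions 162–171.
Product length = (reverse-primer end) − (forward-primer start) + 1 = 171 − 119 + 1 = 53 bp.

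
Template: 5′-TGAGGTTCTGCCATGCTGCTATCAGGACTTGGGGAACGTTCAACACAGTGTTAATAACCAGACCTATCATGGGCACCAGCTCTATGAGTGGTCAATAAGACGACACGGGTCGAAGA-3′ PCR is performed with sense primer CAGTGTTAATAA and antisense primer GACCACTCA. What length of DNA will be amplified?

48 bp

Scanning the template, CAGTGTTAATAA occurs at positions 46–57; this primer anneals to the bottom strand there with its 3' end pointing downstream.
Taking the reverse complement of GACCACTCA gives TGAGTGGTC, found at positions 85–93 on the template; the primer anneals here to the top strand with its 3' end pointing upstream.
The product runs from position 46 to position 93, so its length is 93 − 46 + 1 = 48 bp.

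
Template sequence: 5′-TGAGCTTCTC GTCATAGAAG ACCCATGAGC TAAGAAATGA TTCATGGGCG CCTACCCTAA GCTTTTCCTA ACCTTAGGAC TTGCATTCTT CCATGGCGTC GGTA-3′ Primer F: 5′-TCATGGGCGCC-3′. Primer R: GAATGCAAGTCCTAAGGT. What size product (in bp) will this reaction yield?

47 bp

The forward primer matches the template at positions 42–52.
Reverse complement of the reverse primer: ACCTTAGGACTTGCATTC. This occurs on the top strand at positions 71–88.
The product runs from position 42 to position 88, so its length is 88 − 42 + 1 = 47 bp.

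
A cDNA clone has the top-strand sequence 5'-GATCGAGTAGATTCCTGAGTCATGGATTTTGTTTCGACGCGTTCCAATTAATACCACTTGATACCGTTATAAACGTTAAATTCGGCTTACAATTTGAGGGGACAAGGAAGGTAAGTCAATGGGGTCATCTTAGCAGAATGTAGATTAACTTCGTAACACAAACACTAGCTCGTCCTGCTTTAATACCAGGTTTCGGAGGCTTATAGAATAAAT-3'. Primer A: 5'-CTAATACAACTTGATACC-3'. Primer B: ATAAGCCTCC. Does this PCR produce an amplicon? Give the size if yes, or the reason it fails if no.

Primer A (CTAATACAACTTGATACC) does not match the top strand, and its reverse complement GGTATCAAGTTGTATTAG does not match either.
With no annealing site for primer A, no amplification occurs.

No product — primer A has no binding site in the template.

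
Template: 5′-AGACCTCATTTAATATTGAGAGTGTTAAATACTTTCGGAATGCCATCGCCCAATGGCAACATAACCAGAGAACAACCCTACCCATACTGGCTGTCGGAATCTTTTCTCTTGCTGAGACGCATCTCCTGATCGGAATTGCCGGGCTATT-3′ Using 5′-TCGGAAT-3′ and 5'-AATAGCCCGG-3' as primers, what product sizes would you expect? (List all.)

114 bp, 55 bp, 19 bp

The forward primer TCGGAAT matches the top strand at positions 35–41, 94–100, 130–136.
The reverse primer's reverse complement is CCGGGCTATT, matching at positions 139–148.
Each forward site pairs with the reverse site to give a product ending at position 148: sizes 114, 55, 19 bp.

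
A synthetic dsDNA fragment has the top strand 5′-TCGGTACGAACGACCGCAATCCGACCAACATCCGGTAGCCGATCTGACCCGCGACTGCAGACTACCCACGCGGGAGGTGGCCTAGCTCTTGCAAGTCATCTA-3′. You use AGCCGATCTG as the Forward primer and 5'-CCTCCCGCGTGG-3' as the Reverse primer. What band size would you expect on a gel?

41 bp

Forward primer AGCCGATCTG is found on the top strand at positions 37–46.
Reverse complement of the reverse primer: CCACGCGGGAGG. This occurs on the top strand at positions 66–77.
Amplicon spans positions 37–77: 41 bp.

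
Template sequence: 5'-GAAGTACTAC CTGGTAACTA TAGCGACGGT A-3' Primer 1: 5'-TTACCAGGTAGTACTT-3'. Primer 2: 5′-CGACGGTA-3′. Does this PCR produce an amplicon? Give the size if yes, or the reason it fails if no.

Primer 1 (TTACCAGGTAGTACTT) has reverse complement AAGTACTACCTGGTAA, which matches the top strand at positions 2–17; primer 1 anneals to the top strand there with its 3' end pointing upstream toward position 2.
Primer 2 (CGACGGTA) matches the top strand directly at positions 24–31; it anneals to the bottom strand with its 3' end pointing downstream toward position 31.
The 3' ends diverge (primer 1 extends toward position 1, primer 2 toward position 31), so the primers never converge on a shared product.

No product — the primers' 3' ends point away from each other.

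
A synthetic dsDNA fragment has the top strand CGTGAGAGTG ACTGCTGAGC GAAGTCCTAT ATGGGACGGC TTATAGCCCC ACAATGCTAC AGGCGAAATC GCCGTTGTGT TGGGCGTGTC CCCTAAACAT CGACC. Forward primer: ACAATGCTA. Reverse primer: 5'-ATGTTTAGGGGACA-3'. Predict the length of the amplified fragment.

The forward primer matches the template at positions 51–59.
Taking the reverse complement of ATGTTTAGGGGACA gives TGTCCCCTAAACAT, found at positions 87–100 on the template; the primer anneals here to the top strand with its 3' end pointing upstream.
Product length = (reverse-primer end) − (forward-primer start) + 1 = 100 − 51 + 1 = 50 bp.

50 bp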